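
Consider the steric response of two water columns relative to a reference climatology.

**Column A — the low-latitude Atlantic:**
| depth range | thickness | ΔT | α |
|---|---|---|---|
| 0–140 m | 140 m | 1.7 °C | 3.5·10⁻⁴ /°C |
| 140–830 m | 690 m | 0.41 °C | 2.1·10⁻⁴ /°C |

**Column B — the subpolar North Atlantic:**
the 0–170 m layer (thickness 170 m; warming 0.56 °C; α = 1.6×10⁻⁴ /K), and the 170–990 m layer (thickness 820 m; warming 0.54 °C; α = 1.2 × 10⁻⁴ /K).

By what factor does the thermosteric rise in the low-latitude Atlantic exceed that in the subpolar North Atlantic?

A 3.5×10⁻⁴ × 1.7 × 140 = 0.08330 m
A Layer 2: 2.1×10⁻⁴ × 690 × 0.41 = 0.059409 m
A total: 0.142709 m
B 0.56 × 170 × 1.6×10⁻⁴ = 0.015232 m
B Layer 2: 0.54 × 1.2×10⁻⁴ × 820 = 0.053136 m
B total: 0.068368 m
Ratio: 0.142709 / 0.068368 ≈ 2.087

2.1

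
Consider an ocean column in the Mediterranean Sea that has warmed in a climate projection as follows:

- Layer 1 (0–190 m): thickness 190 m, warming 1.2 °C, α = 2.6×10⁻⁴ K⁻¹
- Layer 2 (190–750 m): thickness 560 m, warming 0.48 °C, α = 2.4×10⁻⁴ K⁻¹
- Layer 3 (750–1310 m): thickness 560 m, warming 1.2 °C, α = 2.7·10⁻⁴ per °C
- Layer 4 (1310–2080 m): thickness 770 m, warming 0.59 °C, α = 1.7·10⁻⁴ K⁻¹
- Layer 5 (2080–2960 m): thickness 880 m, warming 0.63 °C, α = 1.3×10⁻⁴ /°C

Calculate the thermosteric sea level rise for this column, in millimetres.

1.2 × 2.6×10⁻⁴ × 190 = 0.05928 m
190–750 m: 0.48 × 2.4×10⁻⁴ × 560 = 0.064512 m
Layer 3: 2.7×10⁻⁴ × 1.2 × 560 = 0.18144 m
Layer 4: 1.7×10⁻⁴ × 770 × 0.59 = 0.077231 m
2080–2960 m: 880 × 1.3×10⁻⁴ × 0.63 = 0.072072 m
Δh = 0.05928 + 0.064512 + 0.18144 + 0.077231 + 0.072072 = 0.454535 m

455 mm of thermosteric rise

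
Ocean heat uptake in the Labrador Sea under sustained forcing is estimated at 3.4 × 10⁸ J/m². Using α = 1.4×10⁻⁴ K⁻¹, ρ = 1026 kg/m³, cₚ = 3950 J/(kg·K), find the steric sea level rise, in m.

0.0117 m

Δh = αQ/(ρcₚ) = 1.4×10⁻⁴ × 3.4×10⁸ / (1026 × 3950) ≈ 0.011745 m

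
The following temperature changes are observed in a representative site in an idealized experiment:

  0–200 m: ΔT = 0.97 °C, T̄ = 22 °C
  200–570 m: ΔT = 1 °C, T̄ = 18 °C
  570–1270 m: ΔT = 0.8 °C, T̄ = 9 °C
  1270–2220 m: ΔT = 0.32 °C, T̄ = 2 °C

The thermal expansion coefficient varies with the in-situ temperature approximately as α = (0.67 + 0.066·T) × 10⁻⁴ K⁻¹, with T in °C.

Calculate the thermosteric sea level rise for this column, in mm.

Layer 1: α = (0.67 + 0.066×22)×10⁻⁴ = 2.122×10⁻⁴ K⁻¹
Layer 2: α = (0.67 + 0.066×18)×10⁻⁴ = 1.858×10⁻⁴ K⁻¹
Layer 3: α = (0.67 + 0.066×9)×10⁻⁴ = 1.264×10⁻⁴ K⁻¹
Layer 4: α = (0.67 + 0.066×2)×10⁻⁴ = 0.802×10⁻⁴ K⁻¹
Layer 1: 0.97 × 200 × 2.122×10⁻⁴ = 0.0411668 m
370 × 1.858×10⁻⁴ × 1 = 0.068746 m
Layer 3: 1.264×10⁻⁴ × 700 × 0.8 = 0.070784 m
1270–2220 m: 0.802×10⁻⁴ × 0.32 × 950 = 0.0243808 m
Δh = 0.0411668 + 0.068746 + 0.070784 + 0.0243808 = 0.2050776 m ≈ 205 mm

205 mm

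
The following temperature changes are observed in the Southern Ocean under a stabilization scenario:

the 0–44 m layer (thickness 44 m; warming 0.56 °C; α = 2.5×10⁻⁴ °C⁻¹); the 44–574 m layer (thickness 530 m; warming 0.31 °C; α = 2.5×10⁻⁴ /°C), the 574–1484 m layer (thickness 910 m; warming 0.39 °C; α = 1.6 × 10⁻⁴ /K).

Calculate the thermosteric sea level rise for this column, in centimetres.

Δh = 10 cm

Layer 1: 2.5×10⁻⁴ × 0.56 × 44 = 0.00616 m
44–574 m: 530 × 2.5×10⁻⁴ × 0.31 = 0.041075 m
Layer 3: 1.6×10⁻⁴ × 910 × 0.39 = 0.056784 m
Δh = 0.00616 + 0.041075 + 0.056784 = 0.104019 m ≈ 10 cm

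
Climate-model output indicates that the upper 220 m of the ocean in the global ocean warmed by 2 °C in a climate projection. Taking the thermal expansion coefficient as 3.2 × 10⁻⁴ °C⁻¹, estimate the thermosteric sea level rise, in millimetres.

Δh = αΔT·H = 3.2×10⁻⁴ × 2 × 220 = 0.14080 m

Δh ≈ 140 mm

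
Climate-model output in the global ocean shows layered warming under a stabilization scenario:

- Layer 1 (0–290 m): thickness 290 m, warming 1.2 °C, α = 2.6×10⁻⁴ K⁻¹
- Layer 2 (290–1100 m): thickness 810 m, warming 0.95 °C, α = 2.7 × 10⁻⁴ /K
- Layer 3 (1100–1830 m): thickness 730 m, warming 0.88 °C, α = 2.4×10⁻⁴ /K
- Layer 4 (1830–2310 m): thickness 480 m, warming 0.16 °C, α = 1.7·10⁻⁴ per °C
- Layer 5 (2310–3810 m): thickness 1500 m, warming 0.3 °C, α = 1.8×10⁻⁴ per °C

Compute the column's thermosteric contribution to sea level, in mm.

Layer 1: 2.6×10⁻⁴ × 1.2 × 290 = 0.09048 m
810 × 2.7×10⁻⁴ × 0.95 = 0.207765 m
2.4×10⁻⁴ × 730 × 0.88 = 0.154176 m
1830–2310 m: 480 × 0.16 × 1.7×10⁻⁴ = 0.013056 m
0.3 × 1.8×10⁻⁴ × 1500 = 0.08100 m
Δh = 0.09048 + 0.207765 + 0.154176 + 0.013056 + 0.08100 = 0.546477 m

Δh = 550 mm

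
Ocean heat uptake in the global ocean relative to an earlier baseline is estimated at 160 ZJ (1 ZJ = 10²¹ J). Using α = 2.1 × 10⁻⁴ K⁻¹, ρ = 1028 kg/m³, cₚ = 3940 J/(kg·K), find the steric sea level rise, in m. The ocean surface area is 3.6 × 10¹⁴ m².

Per unit area: Q = 160×10²¹ / (3.6×10¹⁴) ≈ 4.444×10⁸ J/m²
Δh = αQ/(ρcₚ) = 2.1×10⁻⁴ × 4.444×10⁸ / (1028 × 3940) ≈ 0.023041 m

0.023 m of thermosteric rise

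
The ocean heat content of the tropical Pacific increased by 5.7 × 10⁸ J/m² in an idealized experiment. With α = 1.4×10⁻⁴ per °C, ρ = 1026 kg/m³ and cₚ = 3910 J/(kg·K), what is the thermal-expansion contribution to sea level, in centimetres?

Δh = 1.99 cm

Δh = αQ/(ρcₚ) = 1.4×10⁻⁴ × 5.7×10⁸ / (1026 × 3910) ≈ 0.019892 m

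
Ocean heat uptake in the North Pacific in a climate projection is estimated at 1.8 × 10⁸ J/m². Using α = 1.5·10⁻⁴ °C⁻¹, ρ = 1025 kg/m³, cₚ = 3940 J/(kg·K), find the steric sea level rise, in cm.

0.67 cm of thermosteric rise

Δh = αQ/(ρcₚ) = 1.5×10⁻⁴ × 1.8×10⁸ / (1025 × 3940) ≈ 0.0066857 m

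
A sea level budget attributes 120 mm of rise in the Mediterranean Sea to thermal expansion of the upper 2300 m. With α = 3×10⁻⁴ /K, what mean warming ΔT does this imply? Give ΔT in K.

about 0.17 K

ΔT = Δh/(αH) = 0.12 / (3×10⁻⁴ × 2300) ≈ 0.1739 K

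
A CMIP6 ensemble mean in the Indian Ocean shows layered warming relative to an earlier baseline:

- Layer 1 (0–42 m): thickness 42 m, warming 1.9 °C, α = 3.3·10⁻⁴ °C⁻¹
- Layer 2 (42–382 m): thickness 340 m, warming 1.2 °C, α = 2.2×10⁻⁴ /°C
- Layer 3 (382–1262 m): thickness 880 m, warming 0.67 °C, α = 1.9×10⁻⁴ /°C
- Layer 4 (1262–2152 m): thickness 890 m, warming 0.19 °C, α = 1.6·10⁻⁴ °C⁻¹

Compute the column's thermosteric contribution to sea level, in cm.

3.3×10⁻⁴ × 1.9 × 42 = 0.026334 m
Layer 2: 340 × 1.2 × 2.2×10⁻⁴ = 0.08976 m
382–1262 m: 880 × 1.9×10⁻⁴ × 0.67 = 0.112024 m
1262–2152 m: 0.19 × 1.6×10⁻⁴ × 890 = 0.027056 m
Δh = 0.026334 + 0.08976 + 0.112024 + 0.027056 = 0.255174 m ≈ 26 cm

26 cm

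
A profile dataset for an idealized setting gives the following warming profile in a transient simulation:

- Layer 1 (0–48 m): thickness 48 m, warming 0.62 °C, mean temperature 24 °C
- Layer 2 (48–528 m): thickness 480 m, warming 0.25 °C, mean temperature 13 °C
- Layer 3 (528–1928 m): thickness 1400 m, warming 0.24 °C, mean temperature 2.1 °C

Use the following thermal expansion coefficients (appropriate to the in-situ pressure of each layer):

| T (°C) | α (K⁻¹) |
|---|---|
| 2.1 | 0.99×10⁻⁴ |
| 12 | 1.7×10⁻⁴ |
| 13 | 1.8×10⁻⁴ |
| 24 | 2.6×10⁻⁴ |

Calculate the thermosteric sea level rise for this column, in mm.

Layer 1 at 24 °C → α = 2.6×10⁻⁴ K⁻¹
Layer 2 at 13 °C → α = 1.8×10⁻⁴ K⁻¹
Layer 3 at 2.1 °C → α = 0.99×10⁻⁴ K⁻¹
Layer 1: 2.6×10⁻⁴ × 0.62 × 48 = 0.0077376 m
0.25 × 480 × 1.8×10⁻⁴ = 0.02160 m
0.99×10⁻⁴ × 1400 × 0.24 = 0.033264 m
Δh = 0.0077376 + 0.02160 + 0.033264 = 0.0626016 m

Δh = 62.6 mm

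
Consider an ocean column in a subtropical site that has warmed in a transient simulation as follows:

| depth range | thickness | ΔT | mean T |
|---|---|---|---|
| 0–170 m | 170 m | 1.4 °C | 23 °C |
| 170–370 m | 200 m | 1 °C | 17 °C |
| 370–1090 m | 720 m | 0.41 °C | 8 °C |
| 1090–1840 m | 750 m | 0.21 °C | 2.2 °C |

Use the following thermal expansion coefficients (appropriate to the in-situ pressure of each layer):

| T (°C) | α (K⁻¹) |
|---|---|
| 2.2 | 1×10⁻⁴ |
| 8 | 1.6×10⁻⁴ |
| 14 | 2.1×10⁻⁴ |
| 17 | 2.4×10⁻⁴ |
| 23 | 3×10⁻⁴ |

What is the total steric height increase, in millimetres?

182 mm

Layer 1 at 23 °C → α = 3×10⁻⁴ K⁻¹
Layer 2 at 17 °C → α = 2.4×10⁻⁴ K⁻¹
Layer 3 at 8 °C → α = 1.6×10⁻⁴ K⁻¹
Layer 4 at 2.2 °C → α = 1×10⁻⁴ K⁻¹
170 × 3×10⁻⁴ × 1.4 = 0.07140 m
170–370 m: 1 × 2.4×10⁻⁴ × 200 = 0.04800 m
370–1090 m: 720 × 1.6×10⁻⁴ × 0.41 = 0.047232 m
Layer 4: 0.21 × 750 × 1×10⁻⁴ = 0.01575 m
Δh = 0.07140 + 0.04800 + 0.047232 + 0.01575 = 0.182382 m ≈ 182 mm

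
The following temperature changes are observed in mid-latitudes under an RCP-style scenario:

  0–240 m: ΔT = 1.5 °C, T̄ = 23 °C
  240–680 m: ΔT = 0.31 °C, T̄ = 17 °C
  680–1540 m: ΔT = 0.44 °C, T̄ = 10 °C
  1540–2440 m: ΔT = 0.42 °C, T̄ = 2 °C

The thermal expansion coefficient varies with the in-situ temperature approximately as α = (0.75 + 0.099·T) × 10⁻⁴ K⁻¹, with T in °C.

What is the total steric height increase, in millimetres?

244 mm of thermosteric rise

Layer 1: α = (0.75 + 0.099×23)×10⁻⁴ = 3.027×10⁻⁴ K⁻¹
Layer 2: α = (0.75 + 0.099×17)×10⁻⁴ = 2.433×10⁻⁴ K⁻¹
Layer 3: α = (0.75 + 0.099×10)×10⁻⁴ = 1.74×10⁻⁴ K⁻¹
Layer 4: α = (0.75 + 0.099×2)×10⁻⁴ = 0.948×10⁻⁴ K⁻¹
Layer 1: 3.027×10⁻⁴ × 1.5 × 240 = 0.108972 m
Layer 2: 0.31 × 2.433×10⁻⁴ × 440 = 0.03318612 m
1.74×10⁻⁴ × 0.44 × 860 = 0.0658416 m
0.948×10⁻⁴ × 900 × 0.42 = 0.0358344 m
Δh = 0.108972 + 0.03318612 + 0.0658416 + 0.0358344 = 0.24383412 m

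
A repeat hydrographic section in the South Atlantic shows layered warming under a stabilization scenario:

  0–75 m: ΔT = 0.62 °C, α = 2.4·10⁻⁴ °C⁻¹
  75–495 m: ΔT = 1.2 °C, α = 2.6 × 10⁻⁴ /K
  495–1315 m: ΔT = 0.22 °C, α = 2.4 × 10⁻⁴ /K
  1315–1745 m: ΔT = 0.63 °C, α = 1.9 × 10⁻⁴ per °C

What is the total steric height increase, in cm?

75 × 2.4×10⁻⁴ × 0.62 = 0.01116 m
75–495 m: 1.2 × 2.6×10⁻⁴ × 420 = 0.13104 m
Layer 3: 2.4×10⁻⁴ × 0.22 × 820 = 0.043296 m
Layer 4: 430 × 0.63 × 1.9×10⁻⁴ = 0.051471 m
Δh = 0.01116 + 0.13104 + 0.043296 + 0.051471 = 0.236967 m

Δh = 24 cm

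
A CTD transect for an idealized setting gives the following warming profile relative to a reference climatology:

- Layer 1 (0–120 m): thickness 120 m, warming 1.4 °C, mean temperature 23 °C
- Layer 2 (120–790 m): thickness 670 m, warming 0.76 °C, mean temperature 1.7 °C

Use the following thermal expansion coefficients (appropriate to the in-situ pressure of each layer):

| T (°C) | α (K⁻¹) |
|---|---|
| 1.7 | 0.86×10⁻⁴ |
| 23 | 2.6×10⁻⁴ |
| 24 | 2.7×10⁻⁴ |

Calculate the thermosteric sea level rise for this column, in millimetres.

Δh = 87 mm

Layer 1 at 23 °C → α = 2.6×10⁻⁴ K⁻¹
Layer 2 at 1.7 °C → α = 0.86×10⁻⁴ K⁻¹
Layer 1: 2.6×10⁻⁴ × 120 × 1.4 = 0.04368 m
Layer 2: 670 × 0.86×10⁻⁴ × 0.76 = 0.0437912 m
Δh = 0.04368 + 0.0437912 = 0.0874712 m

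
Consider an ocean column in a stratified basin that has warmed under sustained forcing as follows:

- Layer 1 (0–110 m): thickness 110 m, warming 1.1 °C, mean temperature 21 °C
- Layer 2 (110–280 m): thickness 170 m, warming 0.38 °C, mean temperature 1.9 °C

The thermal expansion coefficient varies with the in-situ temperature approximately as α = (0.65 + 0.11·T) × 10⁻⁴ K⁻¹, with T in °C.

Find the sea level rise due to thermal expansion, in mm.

Layer 1: α = (0.65 + 0.11×21)×10⁻⁴ = 2.96×10⁻⁴ K⁻¹
Layer 2: α = (0.65 + 0.11×1.9)×10⁻⁴ = 0.859×10⁻⁴ K⁻¹
0–110 m: 2.96×10⁻⁴ × 110 × 1.1 = 0.035816 m
Layer 2: 170 × 0.38 × 0.859×10⁻⁴ = 0.00554914 m
Δh = 0.035816 + 0.00554914 = 0.04136514 m

Δh ≈ 41 mm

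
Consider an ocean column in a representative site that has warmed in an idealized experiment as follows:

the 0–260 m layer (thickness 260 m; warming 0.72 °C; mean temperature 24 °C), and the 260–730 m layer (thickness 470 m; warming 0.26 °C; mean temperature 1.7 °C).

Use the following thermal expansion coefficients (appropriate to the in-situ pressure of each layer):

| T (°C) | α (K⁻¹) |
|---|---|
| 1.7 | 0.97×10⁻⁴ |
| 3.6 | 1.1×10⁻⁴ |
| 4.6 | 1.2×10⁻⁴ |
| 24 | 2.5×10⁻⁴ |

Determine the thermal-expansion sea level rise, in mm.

Layer 1 at 24 °C → α = 2.5×10⁻⁴ K⁻¹
Layer 2 at 1.7 °C → α = 0.97×10⁻⁴ K⁻¹
Layer 1: 260 × 0.72 × 2.5×10⁻⁴ = 0.04680 m
0.97×10⁻⁴ × 0.26 × 470 = 0.0118534 m
Δh = 0.04680 + 0.0118534 = 0.0586534 m ≈ 58.7 mm

Δh = 58.7 mm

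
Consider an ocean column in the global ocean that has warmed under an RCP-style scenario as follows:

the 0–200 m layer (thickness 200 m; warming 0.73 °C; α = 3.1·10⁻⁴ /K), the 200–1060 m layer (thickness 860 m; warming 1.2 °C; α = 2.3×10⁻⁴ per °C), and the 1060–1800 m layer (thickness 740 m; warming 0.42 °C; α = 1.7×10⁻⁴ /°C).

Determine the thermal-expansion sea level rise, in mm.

0.73 × 200 × 3.1×10⁻⁴ = 0.04526 m
Layer 2: 1.2 × 2.3×10⁻⁴ × 860 = 0.23736 m
1060–1800 m: 1.7×10⁻⁴ × 0.42 × 740 = 0.052836 m
Δh = 0.04526 + 0.23736 + 0.052836 = 0.335456 m ≈ 335 mm

335 mm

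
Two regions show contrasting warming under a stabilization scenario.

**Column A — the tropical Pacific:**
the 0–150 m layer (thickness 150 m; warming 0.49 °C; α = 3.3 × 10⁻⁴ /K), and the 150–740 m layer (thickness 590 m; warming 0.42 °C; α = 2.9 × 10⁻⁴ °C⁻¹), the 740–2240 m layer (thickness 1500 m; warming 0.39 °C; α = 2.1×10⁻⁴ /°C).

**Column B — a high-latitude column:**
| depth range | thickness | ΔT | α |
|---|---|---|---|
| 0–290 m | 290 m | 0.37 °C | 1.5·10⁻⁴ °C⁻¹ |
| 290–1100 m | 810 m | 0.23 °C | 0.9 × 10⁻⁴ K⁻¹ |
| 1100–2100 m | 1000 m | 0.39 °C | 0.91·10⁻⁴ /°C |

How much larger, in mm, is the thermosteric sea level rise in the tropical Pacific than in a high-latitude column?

151 mm larger

A 3.3×10⁻⁴ × 150 × 0.49 = 0.024255 m
A 590 × 2.9×10⁻⁴ × 0.42 = 0.071862 m
A 740–2240 m: 2.1×10⁻⁴ × 1500 × 0.39 = 0.12285 m
A total: 0.218967 m
B Layer 1: 1.5×10⁻⁴ × 290 × 0.37 = 0.016095 m
B 0.23 × 810 × 0.9×10⁻⁴ = 0.016767 m
B 1100–2100 m: 0.91×10⁻⁴ × 0.39 × 1000 = 0.03549 m
B total: 0.068352 m
Difference: 0.218967 − 0.068352 = 0.150615 m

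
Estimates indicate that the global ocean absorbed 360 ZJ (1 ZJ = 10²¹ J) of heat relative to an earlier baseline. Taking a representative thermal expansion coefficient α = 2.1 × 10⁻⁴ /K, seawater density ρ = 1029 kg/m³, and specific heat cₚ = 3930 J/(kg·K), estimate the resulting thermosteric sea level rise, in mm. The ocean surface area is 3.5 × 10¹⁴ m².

Per unit area: Q = 360×10²¹ / (3.5×10¹⁴) ≈ 1.029×10⁹ J/m²
Δh = αQ/(ρcₚ) = 2.1×10⁻⁴ × 1.029×10⁹ / (1029 × 3930) ≈ 0.053435 m

Δh = 53.4 mm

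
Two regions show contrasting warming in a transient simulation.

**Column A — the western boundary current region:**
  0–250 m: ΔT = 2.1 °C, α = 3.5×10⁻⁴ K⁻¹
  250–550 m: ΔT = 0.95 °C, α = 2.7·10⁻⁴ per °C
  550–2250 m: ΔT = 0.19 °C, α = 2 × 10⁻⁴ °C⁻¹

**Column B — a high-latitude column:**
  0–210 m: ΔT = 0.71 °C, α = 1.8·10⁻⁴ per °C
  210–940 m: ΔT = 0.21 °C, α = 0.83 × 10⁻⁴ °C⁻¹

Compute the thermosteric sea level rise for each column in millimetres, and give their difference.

Δh_A ≈ 325 mm, Δh_B ≈ 39.6 mm; difference ≈ 286 mm

A Layer 1: 250 × 3.5×10⁻⁴ × 2.1 = 0.18375 m
A 2.7×10⁻⁴ × 0.95 × 300 = 0.07695 m
A 550–2250 m: 1700 × 2×10⁻⁴ × 0.19 = 0.06460 m
A total: 0.32530 m
B Layer 1: 210 × 0.71 × 1.8×10⁻⁴ = 0.026838 m
B Layer 2: 730 × 0.21 × 0.83×10⁻⁴ = 0.0127239 m
B total: 0.0395619 m
Difference: 0.32530 − 0.0395619 = 0.2857381 m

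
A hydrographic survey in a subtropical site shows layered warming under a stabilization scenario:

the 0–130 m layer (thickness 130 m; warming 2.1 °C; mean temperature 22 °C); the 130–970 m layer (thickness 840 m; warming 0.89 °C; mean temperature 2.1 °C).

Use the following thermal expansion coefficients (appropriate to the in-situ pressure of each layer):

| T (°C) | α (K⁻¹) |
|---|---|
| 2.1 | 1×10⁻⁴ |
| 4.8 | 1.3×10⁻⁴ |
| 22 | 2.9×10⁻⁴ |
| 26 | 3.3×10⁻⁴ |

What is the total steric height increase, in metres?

Layer 1 at 22 °C → α = 2.9×10⁻⁴ K⁻¹
Layer 2 at 2.1 °C → α = 1×10⁻⁴ K⁻¹
0–130 m: 2.9×10⁻⁴ × 130 × 2.1 = 0.07917 m
0.89 × 1×10⁻⁴ × 840 = 0.07476 m
Δh = 0.07917 + 0.07476 = 0.15393 m ≈ 0.154 m

about 0.154 m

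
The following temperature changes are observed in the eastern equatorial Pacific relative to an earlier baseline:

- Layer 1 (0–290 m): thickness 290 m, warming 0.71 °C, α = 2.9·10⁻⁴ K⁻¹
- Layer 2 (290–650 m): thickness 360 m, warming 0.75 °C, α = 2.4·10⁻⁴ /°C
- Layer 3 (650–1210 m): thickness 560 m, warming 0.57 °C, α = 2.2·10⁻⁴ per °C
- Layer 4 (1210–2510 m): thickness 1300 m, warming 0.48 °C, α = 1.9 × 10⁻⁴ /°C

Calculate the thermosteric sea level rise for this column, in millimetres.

Δh = 313 mm

0–290 m: 2.9×10⁻⁴ × 0.71 × 290 = 0.059711 m
Layer 2: 2.4×10⁻⁴ × 360 × 0.75 = 0.06480 m
560 × 2.2×10⁻⁴ × 0.57 = 0.070224 m
1210–2510 m: 1.9×10⁻⁴ × 1300 × 0.48 = 0.11856 m
Δh = 0.059711 + 0.06480 + 0.070224 + 0.11856 = 0.313295 m ≈ 313 mm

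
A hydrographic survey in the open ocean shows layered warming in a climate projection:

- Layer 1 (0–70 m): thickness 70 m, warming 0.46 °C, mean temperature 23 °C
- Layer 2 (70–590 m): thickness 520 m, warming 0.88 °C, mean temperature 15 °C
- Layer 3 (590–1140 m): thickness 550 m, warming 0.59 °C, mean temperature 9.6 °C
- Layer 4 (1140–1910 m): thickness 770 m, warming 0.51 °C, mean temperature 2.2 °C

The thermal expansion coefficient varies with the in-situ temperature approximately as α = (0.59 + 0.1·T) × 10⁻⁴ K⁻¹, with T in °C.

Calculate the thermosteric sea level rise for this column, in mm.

Layer 1: α = (0.59 + 0.1×23)×10⁻⁴ = 2.89×10⁻⁴ K⁻¹
Layer 2: α = (0.59 + 0.1×15)×10⁻⁴ = 2.09×10⁻⁴ K⁻¹
Layer 3: α = (0.59 + 0.1×9.6)×10⁻⁴ = 1.55×10⁻⁴ K⁻¹
Layer 4: α = (0.59 + 0.1×2.2)×10⁻⁴ = 0.81×10⁻⁴ K⁻¹
0–70 m: 0.46 × 2.89×10⁻⁴ × 70 = 0.0093058 m
520 × 0.88 × 2.09×10⁻⁴ = 0.0956384 m
1.55×10⁻⁴ × 550 × 0.59 = 0.0502975 m
0.51 × 0.81×10⁻⁴ × 770 = 0.0318087 m
Δh = 0.0093058 + 0.0956384 + 0.0502975 + 0.0318087 = 0.1870504 m

190 mm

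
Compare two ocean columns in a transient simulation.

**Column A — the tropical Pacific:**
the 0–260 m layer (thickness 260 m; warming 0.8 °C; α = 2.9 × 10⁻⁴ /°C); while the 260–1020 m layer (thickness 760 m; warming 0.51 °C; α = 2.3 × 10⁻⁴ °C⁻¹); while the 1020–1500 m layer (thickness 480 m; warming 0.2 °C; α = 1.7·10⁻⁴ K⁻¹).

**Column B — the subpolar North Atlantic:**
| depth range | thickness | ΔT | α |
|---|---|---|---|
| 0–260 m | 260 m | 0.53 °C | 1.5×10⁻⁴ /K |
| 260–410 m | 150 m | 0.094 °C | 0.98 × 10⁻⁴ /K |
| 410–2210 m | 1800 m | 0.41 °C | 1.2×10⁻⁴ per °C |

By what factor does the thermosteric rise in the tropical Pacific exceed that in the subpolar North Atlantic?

1.50

A 260 × 2.9×10⁻⁴ × 0.8 = 0.06032 m
A 2.3×10⁻⁴ × 0.51 × 760 = 0.089148 m
A 1020–1500 m: 480 × 0.2 × 1.7×10⁻⁴ = 0.01632 m
A total: 0.165788 m
B 0–260 m: 0.53 × 1.5×10⁻⁴ × 260 = 0.02067 m
B 260–410 m: 150 × 0.98×10⁻⁴ × 0.094 = 0.0013818 m
B 0.41 × 1800 × 1.2×10⁻⁴ = 0.08856 m
B total: 0.1106118 m
Ratio: 0.165788 / 0.1106118 ≈ 1.499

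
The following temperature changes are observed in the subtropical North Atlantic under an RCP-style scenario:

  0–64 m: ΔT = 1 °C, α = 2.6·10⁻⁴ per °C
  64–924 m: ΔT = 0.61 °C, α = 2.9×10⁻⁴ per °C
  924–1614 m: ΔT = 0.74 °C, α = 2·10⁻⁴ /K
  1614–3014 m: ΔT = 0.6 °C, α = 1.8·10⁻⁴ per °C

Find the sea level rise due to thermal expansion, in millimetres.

422 mm of thermosteric rise

0–64 m: 2.6×10⁻⁴ × 64 × 1 = 0.01664 m
64–924 m: 860 × 2.9×10⁻⁴ × 0.61 = 0.152134 m
924–1614 m: 2×10⁻⁴ × 690 × 0.74 = 0.10212 m
1400 × 1.8×10⁻⁴ × 0.6 = 0.15120 m
Δh = 0.01664 + 0.152134 + 0.10212 + 0.15120 = 0.422094 m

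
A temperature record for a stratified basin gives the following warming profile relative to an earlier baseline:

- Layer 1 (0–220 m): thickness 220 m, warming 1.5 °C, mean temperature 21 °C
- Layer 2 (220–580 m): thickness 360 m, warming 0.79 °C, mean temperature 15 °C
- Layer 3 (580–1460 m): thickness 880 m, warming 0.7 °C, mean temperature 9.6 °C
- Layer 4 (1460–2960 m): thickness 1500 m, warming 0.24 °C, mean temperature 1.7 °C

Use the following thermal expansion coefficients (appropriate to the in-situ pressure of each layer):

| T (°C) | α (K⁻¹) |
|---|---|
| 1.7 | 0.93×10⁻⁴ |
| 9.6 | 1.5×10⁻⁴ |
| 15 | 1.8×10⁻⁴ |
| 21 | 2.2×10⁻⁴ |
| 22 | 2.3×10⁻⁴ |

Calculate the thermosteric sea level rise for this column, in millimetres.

Layer 1 at 21 °C → α = 2.2×10⁻⁴ K⁻¹
Layer 2 at 15 °C → α = 1.8×10⁻⁴ K⁻¹
Layer 3 at 9.6 °C → α = 1.5×10⁻⁴ K⁻¹
Layer 4 at 1.7 °C → α = 0.93×10⁻⁴ K⁻¹
Layer 1: 1.5 × 220 × 2.2×10⁻⁴ = 0.07260 m
220–580 m: 1.8×10⁻⁴ × 360 × 0.79 = 0.051192 m
Layer 3: 880 × 0.7 × 1.5×10⁻⁴ = 0.09240 m
1460–2960 m: 1500 × 0.93×10⁻⁴ × 0.24 = 0.03348 m
Δh = 0.07260 + 0.051192 + 0.09240 + 0.03348 = 0.249672 m

Δh = 250 mm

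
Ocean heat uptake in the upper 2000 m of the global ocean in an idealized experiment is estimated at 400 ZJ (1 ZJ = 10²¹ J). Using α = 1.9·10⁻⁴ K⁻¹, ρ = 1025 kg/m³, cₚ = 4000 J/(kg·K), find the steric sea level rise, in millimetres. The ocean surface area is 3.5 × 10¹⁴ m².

about 53.0 mm

Per unit area: Q = 400×10²¹ / (3.5×10¹⁴) ≈ 1.143×10⁹ J/m²
Δh = αQ/(ρcₚ) = 1.9×10⁻⁴ × 1.143×10⁹ / (1025 × 4000) ≈ 0.052968 m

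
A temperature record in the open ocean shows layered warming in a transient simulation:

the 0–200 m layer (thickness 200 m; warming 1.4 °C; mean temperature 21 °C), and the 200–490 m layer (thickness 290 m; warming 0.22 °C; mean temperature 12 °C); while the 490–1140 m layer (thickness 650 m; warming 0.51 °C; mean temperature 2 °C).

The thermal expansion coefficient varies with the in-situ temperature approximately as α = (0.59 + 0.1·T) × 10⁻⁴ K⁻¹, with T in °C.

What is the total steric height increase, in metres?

Layer 1: α = (0.59 + 0.1×21)×10⁻⁴ = 2.69×10⁻⁴ K⁻¹
Layer 2: α = (0.59 + 0.1×12)×10⁻⁴ = 1.79×10⁻⁴ K⁻¹
Layer 3: α = (0.59 + 0.1×2)×10⁻⁴ = 0.79×10⁻⁴ K⁻¹
1.4 × 2.69×10⁻⁴ × 200 = 0.07532 m
1.79×10⁻⁴ × 290 × 0.22 = 0.0114202 m
490–1140 m: 0.51 × 0.79×10⁻⁴ × 650 = 0.0261885 m
Δh = 0.07532 + 0.0114202 + 0.0261885 = 0.1129287 m

0.113 m of thermosteric rise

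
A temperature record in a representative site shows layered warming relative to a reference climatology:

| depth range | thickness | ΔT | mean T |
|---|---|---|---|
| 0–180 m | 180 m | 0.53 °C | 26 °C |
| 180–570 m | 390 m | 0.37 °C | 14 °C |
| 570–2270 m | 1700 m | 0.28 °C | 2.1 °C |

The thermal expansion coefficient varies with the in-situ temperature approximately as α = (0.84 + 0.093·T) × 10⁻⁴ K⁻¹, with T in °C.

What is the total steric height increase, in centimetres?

Layer 1: α = (0.84 + 0.093×26)×10⁻⁴ = 3.258×10⁻⁴ K⁻¹
Layer 2: α = (0.84 + 0.093×14)×10⁻⁴ = 2.142×10⁻⁴ K⁻¹
Layer 3: α = (0.84 + 0.093×2.1)×10⁻⁴ = 1.0353×10⁻⁴ K⁻¹
0.53 × 180 × 3.258×10⁻⁴ = 0.03108132 m
Layer 2: 0.37 × 2.142×10⁻⁴ × 390 = 0.03090906 m
570–2270 m: 1.0353×10⁻⁴ × 1700 × 0.28 = 0.04928028 m
Δh = 0.03108132 + 0.03090906 + 0.04928028 = 0.11127066 m ≈ 11.1 cm

11.1 cm of thermosteric rise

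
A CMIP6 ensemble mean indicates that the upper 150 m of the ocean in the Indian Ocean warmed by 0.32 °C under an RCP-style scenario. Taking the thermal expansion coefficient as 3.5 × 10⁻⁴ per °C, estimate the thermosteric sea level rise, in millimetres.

Δh = 17 mm

Δh = αΔT·H = 3.5×10⁻⁴ × 0.32 × 150 = 0.01680 m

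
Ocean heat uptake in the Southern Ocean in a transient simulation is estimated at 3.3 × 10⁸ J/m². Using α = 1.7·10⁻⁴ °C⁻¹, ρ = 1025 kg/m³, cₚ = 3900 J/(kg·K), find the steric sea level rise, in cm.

1.40 cm of thermosteric rise

Δh = αQ/(ρcₚ) = 1.7×10⁻⁴ × 3.3×10⁸ / (1025 × 3900) ≈ 0.014034 m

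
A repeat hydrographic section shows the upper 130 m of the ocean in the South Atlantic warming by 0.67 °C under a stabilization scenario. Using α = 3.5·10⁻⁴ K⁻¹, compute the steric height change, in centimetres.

Δh = 3.05 cm

Δh = αΔT·H = 3.5×10⁻⁴ × 0.67 × 130 = 0.030485 m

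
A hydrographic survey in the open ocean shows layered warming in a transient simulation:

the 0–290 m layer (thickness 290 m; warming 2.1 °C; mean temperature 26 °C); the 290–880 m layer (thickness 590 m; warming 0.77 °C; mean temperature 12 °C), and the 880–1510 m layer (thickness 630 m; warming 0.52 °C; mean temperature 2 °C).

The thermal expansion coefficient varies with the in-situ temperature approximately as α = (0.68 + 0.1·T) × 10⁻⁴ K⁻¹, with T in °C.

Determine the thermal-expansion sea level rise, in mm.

Layer 1: α = (0.68 + 0.1×26)×10⁻⁴ = 3.28×10⁻⁴ K⁻¹
Layer 2: α = (0.68 + 0.1×12)×10⁻⁴ = 1.88×10⁻⁴ K⁻¹
Layer 3: α = (0.68 + 0.1×2)×10⁻⁴ = 0.88×10⁻⁴ K⁻¹
3.28×10⁻⁴ × 290 × 2.1 = 0.199752 m
590 × 0.77 × 1.88×10⁻⁴ = 0.0854084 m
880–1510 m: 0.88×10⁻⁴ × 0.52 × 630 = 0.0288288 m
Δh = 0.199752 + 0.0854084 + 0.0288288 = 0.3139892 m

Δh ≈ 314 mm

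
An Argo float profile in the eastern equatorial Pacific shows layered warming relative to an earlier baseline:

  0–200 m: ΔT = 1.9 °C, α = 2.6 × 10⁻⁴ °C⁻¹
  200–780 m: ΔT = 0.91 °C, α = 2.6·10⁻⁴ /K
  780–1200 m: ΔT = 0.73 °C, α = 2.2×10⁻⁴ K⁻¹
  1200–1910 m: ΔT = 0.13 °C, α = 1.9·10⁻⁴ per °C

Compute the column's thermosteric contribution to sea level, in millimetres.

0–200 m: 2.6×10⁻⁴ × 200 × 1.9 = 0.09880 m
580 × 2.6×10⁻⁴ × 0.91 = 0.137228 m
780–1200 m: 2.2×10⁻⁴ × 420 × 0.73 = 0.067452 m
1200–1910 m: 0.13 × 710 × 1.9×10⁻⁴ = 0.017537 m
Δh = 0.09880 + 0.137228 + 0.067452 + 0.017537 = 0.321017 m

321 mm of thermosteric rise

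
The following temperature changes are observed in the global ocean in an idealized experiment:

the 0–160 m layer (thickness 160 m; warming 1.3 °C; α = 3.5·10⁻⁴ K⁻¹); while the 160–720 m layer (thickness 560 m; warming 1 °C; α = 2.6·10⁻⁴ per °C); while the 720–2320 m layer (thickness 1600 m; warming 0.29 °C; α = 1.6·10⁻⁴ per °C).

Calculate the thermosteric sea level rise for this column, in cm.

160 × 1.3 × 3.5×10⁻⁴ = 0.07280 m
Layer 2: 560 × 2.6×10⁻⁴ × 1 = 0.14560 m
Layer 3: 0.29 × 1600 × 1.6×10⁻⁴ = 0.07424 m
Δh = 0.07280 + 0.14560 + 0.07424 = 0.29264 m

29 cm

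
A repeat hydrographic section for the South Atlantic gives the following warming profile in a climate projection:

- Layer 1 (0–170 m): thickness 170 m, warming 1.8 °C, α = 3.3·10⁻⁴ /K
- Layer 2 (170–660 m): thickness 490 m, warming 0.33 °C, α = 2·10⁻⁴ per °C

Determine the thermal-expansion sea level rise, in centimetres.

Layer 1: 3.3×10⁻⁴ × 170 × 1.8 = 0.10098 m
Layer 2: 2×10⁻⁴ × 490 × 0.33 = 0.03234 m
Δh = 0.10098 + 0.03234 = 0.13332 m ≈ 13.3 cm

Δh ≈ 13.3 cm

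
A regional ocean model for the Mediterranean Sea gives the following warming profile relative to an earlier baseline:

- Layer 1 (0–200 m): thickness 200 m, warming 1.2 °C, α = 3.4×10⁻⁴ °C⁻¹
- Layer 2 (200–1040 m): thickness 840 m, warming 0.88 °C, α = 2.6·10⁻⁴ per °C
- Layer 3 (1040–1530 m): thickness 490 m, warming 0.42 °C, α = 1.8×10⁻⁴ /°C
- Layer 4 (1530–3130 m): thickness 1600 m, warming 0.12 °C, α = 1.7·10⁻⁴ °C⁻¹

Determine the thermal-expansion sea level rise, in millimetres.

Δh = 340 mm

3.4×10⁻⁴ × 200 × 1.2 = 0.08160 m
200–1040 m: 840 × 2.6×10⁻⁴ × 0.88 = 0.192192 m
1040–1530 m: 490 × 1.8×10⁻⁴ × 0.42 = 0.037044 m
0.12 × 1.7×10⁻⁴ × 1600 = 0.03264 m
Δh = 0.08160 + 0.192192 + 0.037044 + 0.03264 = 0.343476 m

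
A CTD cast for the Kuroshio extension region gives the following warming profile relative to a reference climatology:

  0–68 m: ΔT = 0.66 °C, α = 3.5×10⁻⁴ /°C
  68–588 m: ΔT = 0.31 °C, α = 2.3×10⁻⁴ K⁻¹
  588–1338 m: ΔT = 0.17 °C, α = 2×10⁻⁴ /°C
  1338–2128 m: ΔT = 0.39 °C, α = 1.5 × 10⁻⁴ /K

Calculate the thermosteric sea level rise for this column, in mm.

about 124 mm

68 × 0.66 × 3.5×10⁻⁴ = 0.015708 m
68–588 m: 0.31 × 520 × 2.3×10⁻⁴ = 0.037076 m
Layer 3: 2×10⁻⁴ × 0.17 × 750 = 0.02550 m
Layer 4: 0.39 × 1.5×10⁻⁴ × 790 = 0.046215 m
Δh = 0.015708 + 0.037076 + 0.02550 + 0.046215 = 0.124499 m ≈ 124 mm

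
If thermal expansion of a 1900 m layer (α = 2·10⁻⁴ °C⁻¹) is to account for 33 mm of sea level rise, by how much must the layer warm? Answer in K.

ΔT = Δh/(αH) = 0.033 / (2×10⁻⁴ × 1900) ≈ 0.08684 K

ΔT ≈ 0.0868 K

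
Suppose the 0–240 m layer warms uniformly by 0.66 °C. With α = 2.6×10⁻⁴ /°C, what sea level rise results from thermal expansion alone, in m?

about 0.0412 m

Δh = αΔT·H = 2.6×10⁻⁴ × 0.66 × 240 = 0.041184 m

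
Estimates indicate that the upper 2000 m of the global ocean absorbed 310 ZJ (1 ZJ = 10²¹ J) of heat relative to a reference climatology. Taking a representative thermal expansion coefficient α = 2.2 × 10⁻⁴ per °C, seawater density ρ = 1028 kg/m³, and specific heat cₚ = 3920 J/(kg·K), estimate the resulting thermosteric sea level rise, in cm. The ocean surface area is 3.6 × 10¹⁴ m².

Per unit area: Q = 310×10²¹ / (3.6×10¹⁴) ≈ 8.611×10⁸ J/m²
Δh = αQ/(ρcₚ) = 2.2×10⁻⁴ × 8.611×10⁸ / (1028 × 3920) ≈ 0.047011 m

about 4.70 cm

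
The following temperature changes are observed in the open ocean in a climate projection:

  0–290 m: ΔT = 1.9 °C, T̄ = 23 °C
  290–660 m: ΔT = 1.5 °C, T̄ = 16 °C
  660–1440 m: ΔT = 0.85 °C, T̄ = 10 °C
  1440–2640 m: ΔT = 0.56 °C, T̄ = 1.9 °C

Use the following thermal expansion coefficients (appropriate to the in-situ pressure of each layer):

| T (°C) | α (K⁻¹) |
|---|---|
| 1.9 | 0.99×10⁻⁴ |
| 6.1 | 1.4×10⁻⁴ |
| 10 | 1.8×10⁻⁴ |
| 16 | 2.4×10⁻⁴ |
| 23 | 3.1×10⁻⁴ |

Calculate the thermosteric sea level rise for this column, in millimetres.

Layer 1 at 23 °C → α = 3.1×10⁻⁴ K⁻¹
Layer 2 at 16 °C → α = 2.4×10⁻⁴ K⁻¹
Layer 3 at 10 °C → α = 1.8×10⁻⁴ K⁻¹
Layer 4 at 1.9 °C → α = 0.99×10⁻⁴ K⁻¹
290 × 3.1×10⁻⁴ × 1.9 = 0.17081 m
290–660 m: 2.4×10⁻⁴ × 370 × 1.5 = 0.13320 m
660–1440 m: 0.85 × 780 × 1.8×10⁻⁴ = 0.11934 m
1440–2640 m: 1200 × 0.99×10⁻⁴ × 0.56 = 0.066528 m
Δh = 0.17081 + 0.13320 + 0.11934 + 0.066528 = 0.489878 m ≈ 490 mm

Δh ≈ 490 mm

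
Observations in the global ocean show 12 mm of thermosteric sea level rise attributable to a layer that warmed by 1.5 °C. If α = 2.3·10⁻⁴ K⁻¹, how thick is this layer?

34.8 m

H = Δh/(αΔT) = 0.012 / (2.3×10⁻⁴ × 1.5) ≈ 34.78 m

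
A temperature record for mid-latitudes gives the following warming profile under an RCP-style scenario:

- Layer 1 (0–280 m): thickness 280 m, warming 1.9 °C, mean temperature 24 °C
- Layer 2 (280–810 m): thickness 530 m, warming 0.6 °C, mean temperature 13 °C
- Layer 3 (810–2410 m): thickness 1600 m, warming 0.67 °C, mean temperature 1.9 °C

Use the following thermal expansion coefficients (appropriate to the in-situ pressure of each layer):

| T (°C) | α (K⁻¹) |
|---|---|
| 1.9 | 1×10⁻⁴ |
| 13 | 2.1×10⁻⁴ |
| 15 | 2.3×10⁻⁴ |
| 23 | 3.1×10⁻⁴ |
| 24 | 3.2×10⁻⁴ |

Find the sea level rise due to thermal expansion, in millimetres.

Layer 1 at 24 °C → α = 3.2×10⁻⁴ K⁻¹
Layer 2 at 13 °C → α = 2.1×10⁻⁴ K⁻¹
Layer 3 at 1.9 °C → α = 1×10⁻⁴ K⁻¹
0–280 m: 3.2×10⁻⁴ × 280 × 1.9 = 0.17024 m
280–810 m: 530 × 0.6 × 2.1×10⁻⁴ = 0.06678 m
Layer 3: 0.67 × 1×10⁻⁴ × 1600 = 0.10720 m
Δh = 0.17024 + 0.06678 + 0.10720 = 0.34422 m

Δh ≈ 344 mm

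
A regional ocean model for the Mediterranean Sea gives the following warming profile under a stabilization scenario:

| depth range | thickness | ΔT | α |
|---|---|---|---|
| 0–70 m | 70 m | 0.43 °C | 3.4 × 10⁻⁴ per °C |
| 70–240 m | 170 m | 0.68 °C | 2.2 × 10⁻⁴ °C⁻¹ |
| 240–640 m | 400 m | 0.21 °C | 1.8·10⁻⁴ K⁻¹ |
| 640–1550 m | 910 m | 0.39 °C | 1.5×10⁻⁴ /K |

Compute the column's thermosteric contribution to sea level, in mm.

104 mm of thermosteric rise

0.43 × 70 × 3.4×10⁻⁴ = 0.010234 m
0.68 × 170 × 2.2×10⁻⁴ = 0.025432 m
Layer 3: 0.21 × 1.8×10⁻⁴ × 400 = 0.01512 m
910 × 1.5×10⁻⁴ × 0.39 = 0.053235 m
Δh = 0.010234 + 0.025432 + 0.01512 + 0.053235 = 0.104021 m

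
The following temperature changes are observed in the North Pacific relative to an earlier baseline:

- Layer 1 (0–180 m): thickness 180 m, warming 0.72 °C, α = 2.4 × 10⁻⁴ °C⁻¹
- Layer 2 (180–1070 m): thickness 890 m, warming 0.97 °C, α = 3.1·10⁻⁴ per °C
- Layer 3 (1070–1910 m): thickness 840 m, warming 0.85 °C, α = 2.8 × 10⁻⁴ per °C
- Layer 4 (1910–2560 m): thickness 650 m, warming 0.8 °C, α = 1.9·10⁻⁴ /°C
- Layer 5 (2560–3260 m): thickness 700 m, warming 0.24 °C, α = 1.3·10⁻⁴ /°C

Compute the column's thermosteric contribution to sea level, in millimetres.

619 mm of thermosteric rise

0–180 m: 0.72 × 180 × 2.4×10⁻⁴ = 0.031104 m
180–1070 m: 0.97 × 3.1×10⁻⁴ × 890 = 0.267623 m
Layer 3: 2.8×10⁻⁴ × 0.85 × 840 = 0.19992 m
1910–2560 m: 1.9×10⁻⁴ × 650 × 0.8 = 0.09880 m
0.24 × 1.3×10⁻⁴ × 700 = 0.02184 m
Δh = 0.031104 + 0.267623 + 0.19992 + 0.09880 + 0.02184 = 0.619287 m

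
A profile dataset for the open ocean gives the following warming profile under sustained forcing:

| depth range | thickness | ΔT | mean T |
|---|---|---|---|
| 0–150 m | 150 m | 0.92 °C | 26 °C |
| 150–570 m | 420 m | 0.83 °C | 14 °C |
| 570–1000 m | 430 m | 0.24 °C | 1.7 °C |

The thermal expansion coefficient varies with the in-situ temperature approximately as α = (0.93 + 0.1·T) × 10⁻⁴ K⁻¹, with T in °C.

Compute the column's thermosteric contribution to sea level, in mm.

Δh ≈ 141 mm

Layer 1: α = (0.93 + 0.1×26)×10⁻⁴ = 3.53×10⁻⁴ K⁻¹
Layer 2: α = (0.93 + 0.1×14)×10⁻⁴ = 2.33×10⁻⁴ K⁻¹
Layer 3: α = (0.93 + 0.1×1.7)×10⁻⁴ = 1.1×10⁻⁴ K⁻¹
Layer 1: 150 × 0.92 × 3.53×10⁻⁴ = 0.048714 m
150–570 m: 2.33×10⁻⁴ × 420 × 0.83 = 0.0812238 m
1.1×10⁻⁴ × 430 × 0.24 = 0.011352 m
Δh = 0.048714 + 0.0812238 + 0.011352 = 0.1412898 m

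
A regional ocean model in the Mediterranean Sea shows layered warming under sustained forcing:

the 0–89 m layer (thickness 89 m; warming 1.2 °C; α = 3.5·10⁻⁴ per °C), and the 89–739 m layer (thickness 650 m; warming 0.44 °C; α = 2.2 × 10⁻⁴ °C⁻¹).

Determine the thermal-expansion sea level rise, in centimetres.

10 cm

1.2 × 3.5×10⁻⁴ × 89 = 0.03738 m
650 × 0.44 × 2.2×10⁻⁴ = 0.06292 m
Δh = 0.03738 + 0.06292 = 0.10030 m ≈ 10 cm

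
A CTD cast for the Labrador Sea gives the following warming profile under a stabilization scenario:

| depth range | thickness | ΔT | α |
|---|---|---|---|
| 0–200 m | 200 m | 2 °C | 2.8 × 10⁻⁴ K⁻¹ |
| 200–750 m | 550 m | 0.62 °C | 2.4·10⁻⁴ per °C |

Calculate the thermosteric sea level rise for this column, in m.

Δh = 0.194 m

2.8×10⁻⁴ × 200 × 2 = 0.11200 m
Layer 2: 550 × 2.4×10⁻⁴ × 0.62 = 0.08184 m
Δh = 0.11200 + 0.08184 = 0.19384 m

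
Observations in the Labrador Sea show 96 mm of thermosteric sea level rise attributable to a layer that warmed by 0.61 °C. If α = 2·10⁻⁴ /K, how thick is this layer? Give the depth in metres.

about 790 m

H = Δh/(αΔT) = 0.096 / (2×10⁻⁴ × 0.61) ≈ 786.9 m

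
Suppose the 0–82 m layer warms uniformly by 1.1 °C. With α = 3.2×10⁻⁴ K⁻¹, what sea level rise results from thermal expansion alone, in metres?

Δh = αΔT·H = 3.2×10⁻⁴ × 1.1 × 82 = 0.028864 m

about 0.029 m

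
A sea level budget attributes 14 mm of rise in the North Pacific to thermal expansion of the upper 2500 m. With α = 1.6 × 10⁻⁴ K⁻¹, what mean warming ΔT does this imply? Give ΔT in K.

0.035 K

ΔT = Δh/(αH) = 0.014 / (1.6×10⁻⁴ × 2500) = 0.03500 K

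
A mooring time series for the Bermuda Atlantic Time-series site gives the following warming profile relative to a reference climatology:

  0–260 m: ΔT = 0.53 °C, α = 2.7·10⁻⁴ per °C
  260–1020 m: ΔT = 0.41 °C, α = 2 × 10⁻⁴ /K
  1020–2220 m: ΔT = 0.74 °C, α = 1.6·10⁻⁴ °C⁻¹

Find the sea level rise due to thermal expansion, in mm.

0–260 m: 2.7×10⁻⁴ × 0.53 × 260 = 0.037206 m
Layer 2: 0.41 × 2×10⁻⁴ × 760 = 0.06232 m
1200 × 1.6×10⁻⁴ × 0.74 = 0.14208 m
Δh = 0.037206 + 0.06232 + 0.14208 = 0.241606 m

Δh ≈ 242 mm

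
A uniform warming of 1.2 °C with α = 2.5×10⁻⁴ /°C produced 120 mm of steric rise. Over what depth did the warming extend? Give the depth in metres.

about 400 m

H = Δh/(αΔT) = 0.12 / (2.5×10⁻⁴ × 1.2) = 400.0 m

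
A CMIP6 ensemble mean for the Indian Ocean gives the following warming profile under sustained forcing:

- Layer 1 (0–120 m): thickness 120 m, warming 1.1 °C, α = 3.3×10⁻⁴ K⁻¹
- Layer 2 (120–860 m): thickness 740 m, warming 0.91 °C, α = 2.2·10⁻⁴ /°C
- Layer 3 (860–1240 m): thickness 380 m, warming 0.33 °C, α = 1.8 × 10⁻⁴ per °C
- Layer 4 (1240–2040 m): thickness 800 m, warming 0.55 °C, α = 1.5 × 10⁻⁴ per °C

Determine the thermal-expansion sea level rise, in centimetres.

28 cm of thermosteric rise

Layer 1: 3.3×10⁻⁴ × 120 × 1.1 = 0.04356 m
2.2×10⁻⁴ × 740 × 0.91 = 0.148148 m
1.8×10⁻⁴ × 0.33 × 380 = 0.022572 m
1240–2040 m: 0.55 × 800 × 1.5×10⁻⁴ = 0.06600 m
Δh = 0.04356 + 0.148148 + 0.022572 + 0.06600 = 0.28028 m ≈ 28 cm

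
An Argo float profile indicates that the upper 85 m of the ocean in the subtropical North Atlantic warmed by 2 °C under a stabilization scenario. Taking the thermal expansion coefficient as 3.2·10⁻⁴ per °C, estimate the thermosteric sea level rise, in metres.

about 0.0544 m

Δh = αΔT·H = 3.2×10⁻⁴ × 2 × 85 = 0.05440 m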